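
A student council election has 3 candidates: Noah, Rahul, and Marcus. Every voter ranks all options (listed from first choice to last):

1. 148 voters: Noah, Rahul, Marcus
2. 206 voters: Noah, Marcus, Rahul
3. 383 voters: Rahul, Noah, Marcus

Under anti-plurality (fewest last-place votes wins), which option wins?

Last-place votes: Noah 0, Rahul 206, Marcus 531.
Noah is ranked last by the fewest voters, so Noah wins.

Noah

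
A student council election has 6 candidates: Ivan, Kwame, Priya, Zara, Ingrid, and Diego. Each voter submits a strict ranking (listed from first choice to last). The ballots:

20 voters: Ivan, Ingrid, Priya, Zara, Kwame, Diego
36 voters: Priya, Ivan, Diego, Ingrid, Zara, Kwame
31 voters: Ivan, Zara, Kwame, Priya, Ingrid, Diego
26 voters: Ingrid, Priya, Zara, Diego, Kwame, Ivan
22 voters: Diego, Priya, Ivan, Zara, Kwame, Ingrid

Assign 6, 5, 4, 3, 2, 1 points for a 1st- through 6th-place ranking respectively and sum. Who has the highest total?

Priya

Ivan: 20·6 + 36·5 + 31·6 + 26·1 + 22·4 = 600
Kwame: 20·2 + 36·1 + 31·4 + 26·2 + 22·2 = 296
Priya: 20·4 + 36·6 + 31·3 + 26·5 + 22·5 = 629
Zara: 20·3 + 36·2 + 31·5 + 26·4 + 22·3 = 457
Ingrid: 20·5 + 36·3 + 31·2 + 26·6 + 22·1 = 448
Diego: 20·1 + 36·4 + 31·1 + 26·3 + 22·6 = 405
Priya has the highest Borda score (629).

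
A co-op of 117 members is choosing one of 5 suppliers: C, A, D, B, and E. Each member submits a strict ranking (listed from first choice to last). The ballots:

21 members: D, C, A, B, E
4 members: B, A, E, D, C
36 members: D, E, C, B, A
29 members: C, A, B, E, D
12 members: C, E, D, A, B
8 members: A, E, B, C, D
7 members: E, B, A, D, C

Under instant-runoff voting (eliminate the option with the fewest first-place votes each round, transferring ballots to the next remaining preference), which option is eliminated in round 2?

Round 1: C 41, A 8, D 57, B 4, E 7. Eliminate B.
Round 2: C 41, A 12, D 57, E 7. Eliminate E.

E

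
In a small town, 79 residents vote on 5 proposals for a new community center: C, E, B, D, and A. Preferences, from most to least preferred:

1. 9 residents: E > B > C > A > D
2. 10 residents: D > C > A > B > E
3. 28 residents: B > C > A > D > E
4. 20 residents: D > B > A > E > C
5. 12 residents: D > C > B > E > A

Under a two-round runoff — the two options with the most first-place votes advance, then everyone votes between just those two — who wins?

D

Round 1 first-place votes: C 0, E 9, B 28, D 42, A 0.
D and B advance.
Runoff: D is preferred to B by 42 voters; B by 37.
D wins the runoff.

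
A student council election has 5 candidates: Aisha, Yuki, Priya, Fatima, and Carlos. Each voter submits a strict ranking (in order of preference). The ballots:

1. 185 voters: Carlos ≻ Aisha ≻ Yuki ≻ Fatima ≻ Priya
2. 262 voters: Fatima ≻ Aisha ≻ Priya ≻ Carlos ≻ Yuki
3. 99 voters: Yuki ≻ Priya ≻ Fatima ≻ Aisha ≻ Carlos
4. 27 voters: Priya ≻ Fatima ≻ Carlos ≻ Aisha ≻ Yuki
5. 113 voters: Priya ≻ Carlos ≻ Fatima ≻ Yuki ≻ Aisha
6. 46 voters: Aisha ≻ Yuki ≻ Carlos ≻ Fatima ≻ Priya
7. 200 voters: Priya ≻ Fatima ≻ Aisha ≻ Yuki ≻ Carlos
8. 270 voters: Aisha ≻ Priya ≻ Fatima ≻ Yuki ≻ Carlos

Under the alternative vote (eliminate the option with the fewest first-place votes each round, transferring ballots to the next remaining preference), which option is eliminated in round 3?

Round 1: Aisha 316, Yuki 99, Priya 340, Fatima 262, Carlos 185. Eliminate Yuki.
Round 2: Aisha 316, Priya 439, Fatima 262, Carlos 185. Eliminate Carlos.
Round 3: Aisha 501, Priya 439, Fatima 262. Eliminate Fatima.

Fatima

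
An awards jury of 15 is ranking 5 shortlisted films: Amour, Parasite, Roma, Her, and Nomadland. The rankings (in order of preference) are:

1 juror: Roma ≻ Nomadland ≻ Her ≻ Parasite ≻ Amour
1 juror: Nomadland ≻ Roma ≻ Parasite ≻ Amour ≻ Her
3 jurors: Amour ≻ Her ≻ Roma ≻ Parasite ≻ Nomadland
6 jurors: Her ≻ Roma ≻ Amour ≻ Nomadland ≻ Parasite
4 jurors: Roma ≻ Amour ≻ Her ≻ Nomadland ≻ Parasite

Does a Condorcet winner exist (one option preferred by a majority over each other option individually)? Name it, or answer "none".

none

Checking pairwise contests:
Roma beats Amour 12–3.
Amour beats Parasite 13–2.
Her beats Roma 9–6.
Amour beats Her 8–7.
Amour beats Nomadland 13–2.
Every option loses at least one head-to-head, so there is no Condorcet winner.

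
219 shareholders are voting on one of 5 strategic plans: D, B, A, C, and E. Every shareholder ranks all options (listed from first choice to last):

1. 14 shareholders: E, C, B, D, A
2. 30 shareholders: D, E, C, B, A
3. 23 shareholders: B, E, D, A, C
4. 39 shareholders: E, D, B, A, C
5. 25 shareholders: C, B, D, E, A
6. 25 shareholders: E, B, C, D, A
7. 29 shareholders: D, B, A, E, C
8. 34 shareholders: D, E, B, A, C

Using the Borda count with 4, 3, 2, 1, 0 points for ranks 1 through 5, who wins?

E

D: 14·1 + 30·4 + 23·2 + 39·3 + 25·2 + 25·1 + 29·4 + 34·4 = 624
B: 14·2 + 30·1 + 23·4 + 39·2 + 25·3 + 25·3 + 29·3 + 34·2 = 533
A: 14·0 + 30·0 + 23·1 + 39·1 + 25·0 + 25·0 + 29·2 + 34·1 = 154
C: 14·3 + 30·2 + 23·0 + 39·0 + 25·4 + 25·2 + 29·0 + 34·0 = 252
E: 14·4 + 30·3 + 23·3 + 39·4 + 25·1 + 25·4 + 29·1 + 34·3 = 627
E has the highest Borda score (627).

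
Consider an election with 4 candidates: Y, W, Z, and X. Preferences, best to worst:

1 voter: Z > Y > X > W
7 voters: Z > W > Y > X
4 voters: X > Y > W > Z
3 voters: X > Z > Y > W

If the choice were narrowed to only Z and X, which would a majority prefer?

Voters preferring Z to X: 8; preferring X to Z: 7.
Z wins the head-to-head.

Z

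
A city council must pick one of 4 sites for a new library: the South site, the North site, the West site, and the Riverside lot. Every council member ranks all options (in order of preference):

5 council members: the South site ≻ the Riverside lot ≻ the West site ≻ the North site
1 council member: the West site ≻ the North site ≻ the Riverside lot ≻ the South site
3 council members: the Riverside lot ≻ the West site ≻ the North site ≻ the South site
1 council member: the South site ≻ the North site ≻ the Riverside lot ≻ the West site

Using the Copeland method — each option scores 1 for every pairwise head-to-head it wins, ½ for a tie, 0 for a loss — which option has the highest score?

the South site

the South site: beats the North site, the West site, and the Riverside lot → score 3.
the North site: loses to the South site, the West site, and the Riverside lot → score 0.
the West site: beats the North site; loses to the South site and the Riverside lot → score 1.
the Riverside lot: beats the North site and the West site; loses to the South site → score 2.
the South site has the best pairwise record.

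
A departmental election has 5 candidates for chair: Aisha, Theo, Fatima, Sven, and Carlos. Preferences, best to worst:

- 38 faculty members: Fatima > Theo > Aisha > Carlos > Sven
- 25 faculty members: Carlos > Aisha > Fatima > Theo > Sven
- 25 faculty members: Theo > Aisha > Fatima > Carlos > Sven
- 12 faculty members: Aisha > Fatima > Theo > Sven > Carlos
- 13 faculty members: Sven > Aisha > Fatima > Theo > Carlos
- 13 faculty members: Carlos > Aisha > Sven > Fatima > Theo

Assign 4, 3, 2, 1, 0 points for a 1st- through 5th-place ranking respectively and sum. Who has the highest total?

Aisha

Aisha: 38·2 + 25·3 + 25·3 + 12·4 + 13·3 + 13·3 = 352
Theo: 38·3 + 25·1 + 25·4 + 12·2 + 13·1 + 13·0 = 276
Fatima: 38·4 + 25·2 + 25·2 + 12·3 + 13·2 + 13·1 = 327
Sven: 38·0 + 25·0 + 25·0 + 12·1 + 13·4 + 13·2 = 90
Carlos: 38·1 + 25·4 + 25·1 + 12·0 + 13·0 + 13·4 = 215
Aisha has the highest Borda score (352).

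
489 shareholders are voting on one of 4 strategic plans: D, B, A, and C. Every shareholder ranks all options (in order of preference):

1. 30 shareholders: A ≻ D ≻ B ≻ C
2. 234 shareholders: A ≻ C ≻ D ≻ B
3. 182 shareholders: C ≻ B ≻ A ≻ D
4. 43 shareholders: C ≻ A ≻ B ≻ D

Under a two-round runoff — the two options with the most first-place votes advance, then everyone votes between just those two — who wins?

Round 1 first-place votes: D 0, B 0, A 264, C 225.
A and C advance.
Runoff: A is preferred to C by 264 voters; C by 225.
A wins the runoff.

A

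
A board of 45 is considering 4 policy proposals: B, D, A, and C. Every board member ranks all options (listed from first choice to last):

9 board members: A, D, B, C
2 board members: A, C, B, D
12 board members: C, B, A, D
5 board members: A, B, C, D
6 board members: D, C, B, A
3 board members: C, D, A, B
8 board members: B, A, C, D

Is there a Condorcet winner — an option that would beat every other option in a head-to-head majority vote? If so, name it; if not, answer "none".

none

Checking pairwise contests:
C beats B 23–22.
B beats D 27–18.
B beats A 26–19.
A beats C 24–21.
Every option loses at least one head-to-head, so there is no Condorcet winner.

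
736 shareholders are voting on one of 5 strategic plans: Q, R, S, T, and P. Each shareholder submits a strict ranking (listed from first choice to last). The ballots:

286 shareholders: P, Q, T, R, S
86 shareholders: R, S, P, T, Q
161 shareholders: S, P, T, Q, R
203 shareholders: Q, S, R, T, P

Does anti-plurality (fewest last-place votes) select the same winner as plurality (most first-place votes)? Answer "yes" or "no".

no

Anti-plurality — last-place votes: Q 86, R 161, S 286, T 0, P 203. Winner: T.
Plurality — first-place votes: Q 203, R 86, S 161, T 0, P 286. Winner: P.
The two methods disagree.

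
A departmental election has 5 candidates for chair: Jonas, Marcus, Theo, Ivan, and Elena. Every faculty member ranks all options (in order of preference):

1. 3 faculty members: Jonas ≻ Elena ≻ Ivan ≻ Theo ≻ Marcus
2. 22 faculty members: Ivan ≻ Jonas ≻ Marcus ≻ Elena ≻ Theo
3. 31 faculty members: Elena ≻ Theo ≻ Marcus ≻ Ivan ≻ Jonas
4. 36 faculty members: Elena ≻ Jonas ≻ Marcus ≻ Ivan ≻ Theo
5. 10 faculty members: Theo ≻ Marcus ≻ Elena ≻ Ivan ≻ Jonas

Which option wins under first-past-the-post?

First-place votes: Jonas 3, Marcus 0, Theo 10, Ivan 22, Elena 67.
Elena has the most first-place votes.

Elena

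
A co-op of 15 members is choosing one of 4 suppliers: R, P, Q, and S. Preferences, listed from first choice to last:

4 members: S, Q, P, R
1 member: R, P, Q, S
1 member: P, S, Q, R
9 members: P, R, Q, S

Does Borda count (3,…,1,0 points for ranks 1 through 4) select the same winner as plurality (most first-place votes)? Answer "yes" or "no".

yes

Borda — scores: R 21, P 36, Q 19, S 14. Winner: P.
Plurality — first-place votes: R 1, P 10, Q 0, S 4. Winner: P.
The two methods agree.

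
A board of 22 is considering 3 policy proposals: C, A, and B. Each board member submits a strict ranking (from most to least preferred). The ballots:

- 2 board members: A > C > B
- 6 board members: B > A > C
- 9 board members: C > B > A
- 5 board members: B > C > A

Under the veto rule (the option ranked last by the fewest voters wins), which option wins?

Last-place votes: C 6, A 14, B 2.
B is ranked last by the fewest voters, so B wins.

B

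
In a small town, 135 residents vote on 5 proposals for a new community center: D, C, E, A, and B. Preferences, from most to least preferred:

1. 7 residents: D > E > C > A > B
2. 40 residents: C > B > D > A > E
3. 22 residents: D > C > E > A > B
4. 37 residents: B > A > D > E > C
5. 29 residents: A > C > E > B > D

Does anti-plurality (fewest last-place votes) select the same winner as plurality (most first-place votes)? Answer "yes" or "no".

Anti-plurality — last-place votes: D 29, C 37, E 40, A 0, B 29. Winner: A.
Plurality — first-place votes: D 29, C 40, E 0, A 29, B 37. Winner: C.
The two methods disagree.

no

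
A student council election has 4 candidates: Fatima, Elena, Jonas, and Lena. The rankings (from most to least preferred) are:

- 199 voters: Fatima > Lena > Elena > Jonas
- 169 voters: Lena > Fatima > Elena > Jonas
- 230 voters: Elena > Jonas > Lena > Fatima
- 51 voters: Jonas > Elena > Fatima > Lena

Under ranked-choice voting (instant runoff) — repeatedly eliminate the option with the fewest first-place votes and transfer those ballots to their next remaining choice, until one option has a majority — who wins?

Round 1: Fatima 199, Elena 230, Jonas 51, Lena 169. Eliminate Jonas.
Round 2: Fatima 199, Elena 281, Lena 169. Eliminate Lena.
Round 3: Fatima 368, Elena 281. Fatima has a majority.

Fatima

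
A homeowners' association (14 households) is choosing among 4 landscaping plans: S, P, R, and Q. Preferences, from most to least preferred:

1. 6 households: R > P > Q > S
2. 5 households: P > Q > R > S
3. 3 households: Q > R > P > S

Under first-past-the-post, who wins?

R

First-place votes: S 0, P 5, R 6, Q 3.
R has the most first-place votes.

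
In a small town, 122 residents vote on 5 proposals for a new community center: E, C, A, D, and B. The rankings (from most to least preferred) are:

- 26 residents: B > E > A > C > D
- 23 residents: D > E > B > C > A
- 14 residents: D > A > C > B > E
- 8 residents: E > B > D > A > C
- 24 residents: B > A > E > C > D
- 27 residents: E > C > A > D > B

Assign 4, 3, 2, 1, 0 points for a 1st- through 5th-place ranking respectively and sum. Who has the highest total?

E

E: 26·3 + 23·3 + 14·0 + 8·4 + 24·2 + 27·4 = 335
C: 26·1 + 23·1 + 14·2 + 8·0 + 24·1 + 27·3 = 182
A: 26·2 + 23·0 + 14·3 + 8·1 + 24·3 + 27·2 = 228
D: 26·0 + 23·4 + 14·4 + 8·2 + 24·0 + 27·1 = 191
B: 26·4 + 23·2 + 14·1 + 8·3 + 24·4 + 27·0 = 284
E has the highest Borda score (335).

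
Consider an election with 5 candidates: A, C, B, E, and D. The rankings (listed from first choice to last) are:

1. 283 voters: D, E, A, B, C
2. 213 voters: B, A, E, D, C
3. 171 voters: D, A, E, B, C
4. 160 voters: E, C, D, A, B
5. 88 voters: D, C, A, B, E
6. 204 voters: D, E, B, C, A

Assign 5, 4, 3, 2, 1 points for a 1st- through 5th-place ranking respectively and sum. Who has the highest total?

A: 283·3 + 213·4 + 171·4 + 160·2 + 88·3 + 204·1 = 3173
C: 283·1 + 213·1 + 171·1 + 160·4 + 88·4 + 204·2 = 2067
B: 283·2 + 213·5 + 171·2 + 160·1 + 88·2 + 204·3 = 2921
E: 283·4 + 213·3 + 171·3 + 160·5 + 88·1 + 204·4 = 3988
D: 283·5 + 213·2 + 171·5 + 160·3 + 88·5 + 204·5 = 4636
D has the highest Borda score (4636).

D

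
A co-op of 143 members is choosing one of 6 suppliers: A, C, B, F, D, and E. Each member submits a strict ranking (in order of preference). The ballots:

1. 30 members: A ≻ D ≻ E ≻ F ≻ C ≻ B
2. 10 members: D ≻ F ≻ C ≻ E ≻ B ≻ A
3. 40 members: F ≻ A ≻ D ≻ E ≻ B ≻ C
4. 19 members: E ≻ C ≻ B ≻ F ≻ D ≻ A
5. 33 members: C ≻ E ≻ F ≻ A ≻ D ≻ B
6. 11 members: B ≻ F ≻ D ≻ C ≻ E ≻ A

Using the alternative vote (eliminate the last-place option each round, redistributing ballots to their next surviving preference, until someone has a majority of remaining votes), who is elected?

Round 1: A 30, C 33, B 11, F 40, D 10, E 19. Eliminate D.
Round 2: A 30, C 33, B 11, F 50, E 19. Eliminate B.
Round 3: A 30, C 33, F 61, E 19. Eliminate E.
Round 4: A 30, C 52, F 61. Eliminate A.
Round 5: C 52, F 91. F has a majority.

F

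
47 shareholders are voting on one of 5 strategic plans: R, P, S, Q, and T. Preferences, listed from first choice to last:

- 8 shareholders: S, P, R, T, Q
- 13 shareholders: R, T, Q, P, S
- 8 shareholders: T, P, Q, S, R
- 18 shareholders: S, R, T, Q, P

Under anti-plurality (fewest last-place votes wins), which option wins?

Last-place votes: R 8, P 18, S 13, Q 8, T 0.
T is ranked last by the fewest voters, so T wins.

T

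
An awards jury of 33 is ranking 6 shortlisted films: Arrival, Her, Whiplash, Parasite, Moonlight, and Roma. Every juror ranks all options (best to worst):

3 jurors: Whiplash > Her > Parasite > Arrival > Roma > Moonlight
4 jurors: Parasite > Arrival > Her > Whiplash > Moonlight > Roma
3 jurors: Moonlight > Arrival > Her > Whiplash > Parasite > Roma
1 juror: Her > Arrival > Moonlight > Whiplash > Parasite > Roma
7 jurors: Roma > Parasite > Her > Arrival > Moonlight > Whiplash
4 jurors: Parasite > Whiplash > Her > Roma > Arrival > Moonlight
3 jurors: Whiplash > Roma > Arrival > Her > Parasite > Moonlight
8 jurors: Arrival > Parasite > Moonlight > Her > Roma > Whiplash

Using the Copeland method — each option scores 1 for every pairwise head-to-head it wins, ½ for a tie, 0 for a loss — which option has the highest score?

Arrival: beats Her, Whiplash, Moonlight, and Roma; loses to Parasite → score 4.
Her: beats Whiplash, Moonlight, and Roma; loses to Arrival and Parasite → score 3.
Whiplash: beats Roma; loses to Arrival, Her, Parasite, and Moonlight → score 1.
Parasite: beats Arrival, Her, Whiplash, Moonlight, and Roma → score 5.
Moonlight: beats Whiplash; loses to Arrival, Her, Parasite, and Roma → score 1.
Roma: beats Moonlight; loses to Arrival, Her, Whiplash, and Parasite → score 1.
Parasite has the best pairwise record.

Parasite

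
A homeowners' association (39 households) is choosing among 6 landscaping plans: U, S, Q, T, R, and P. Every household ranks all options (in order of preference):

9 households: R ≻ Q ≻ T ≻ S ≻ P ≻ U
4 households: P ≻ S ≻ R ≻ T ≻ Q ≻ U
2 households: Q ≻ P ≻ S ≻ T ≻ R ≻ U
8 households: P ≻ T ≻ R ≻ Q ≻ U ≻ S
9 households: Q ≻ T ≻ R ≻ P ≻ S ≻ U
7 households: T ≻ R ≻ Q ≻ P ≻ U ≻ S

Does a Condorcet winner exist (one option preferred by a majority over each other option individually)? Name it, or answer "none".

Checking pairwise contests:
S beats U 24–15.
Q beats S 35–4.
R beats Q 28–11.
Q beats T 20–19.
T beats R 26–13.
Q beats P 27–12.
Every option loses at least one head-to-head, so there is no Condorcet winner.

none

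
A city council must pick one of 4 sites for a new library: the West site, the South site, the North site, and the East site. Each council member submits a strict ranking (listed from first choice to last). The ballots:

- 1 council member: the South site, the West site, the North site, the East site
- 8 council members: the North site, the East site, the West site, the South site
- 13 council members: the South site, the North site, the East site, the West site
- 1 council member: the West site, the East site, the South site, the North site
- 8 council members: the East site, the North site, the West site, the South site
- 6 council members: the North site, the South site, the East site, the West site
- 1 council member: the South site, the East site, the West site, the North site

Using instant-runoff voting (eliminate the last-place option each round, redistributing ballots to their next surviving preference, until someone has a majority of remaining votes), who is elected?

the North site

Round 1: the West site 1, the South site 15, the North site 14, the East site 8. Eliminate the West site.
Round 2: the South site 15, the North site 14, the East site 9. Eliminate the East site.
Round 3: the South site 16, the North site 22. The North site has a majority.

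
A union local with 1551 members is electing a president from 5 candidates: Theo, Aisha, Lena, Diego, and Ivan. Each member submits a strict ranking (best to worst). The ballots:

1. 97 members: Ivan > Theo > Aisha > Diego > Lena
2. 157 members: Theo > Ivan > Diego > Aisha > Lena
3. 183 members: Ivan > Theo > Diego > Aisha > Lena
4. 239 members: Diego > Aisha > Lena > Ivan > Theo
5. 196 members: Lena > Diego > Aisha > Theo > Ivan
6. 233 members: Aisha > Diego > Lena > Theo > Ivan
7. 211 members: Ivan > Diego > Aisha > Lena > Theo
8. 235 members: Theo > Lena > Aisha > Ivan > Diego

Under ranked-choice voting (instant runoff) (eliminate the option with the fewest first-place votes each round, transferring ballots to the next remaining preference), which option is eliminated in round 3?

Round 1: Theo 392, Aisha 233, Lena 196, Diego 239, Ivan 491. Eliminate Lena.
Round 2: Theo 392, Aisha 233, Diego 435, Ivan 491. Eliminate Aisha.
Round 3: Theo 392, Diego 668, Ivan 491. Eliminate Theo.

Theo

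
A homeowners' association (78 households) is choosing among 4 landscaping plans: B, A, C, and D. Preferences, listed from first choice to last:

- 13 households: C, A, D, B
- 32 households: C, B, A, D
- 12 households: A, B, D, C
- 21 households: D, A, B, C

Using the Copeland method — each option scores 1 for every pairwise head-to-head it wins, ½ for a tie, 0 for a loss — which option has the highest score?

B: beats D; loses to A and C → score 1.
A: beats B and D; loses to C → score 2.
C: beats B, A, and D → score 3.
D: loses to B, A, and C → score 0.
C has the best pairwise record.

C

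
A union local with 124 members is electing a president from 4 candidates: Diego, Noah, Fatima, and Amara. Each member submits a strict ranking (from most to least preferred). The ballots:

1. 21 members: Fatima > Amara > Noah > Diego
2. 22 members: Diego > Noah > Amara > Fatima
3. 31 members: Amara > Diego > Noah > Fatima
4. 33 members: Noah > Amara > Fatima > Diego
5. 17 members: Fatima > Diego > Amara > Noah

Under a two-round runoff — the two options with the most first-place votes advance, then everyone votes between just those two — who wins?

Noah

Round 1 first-place votes: Diego 22, Noah 33, Fatima 38, Amara 31.
Fatima and Noah advance.
Runoff: Fatima is preferred to Noah by 38 voters; Noah by 86.
Noah wins the runoff.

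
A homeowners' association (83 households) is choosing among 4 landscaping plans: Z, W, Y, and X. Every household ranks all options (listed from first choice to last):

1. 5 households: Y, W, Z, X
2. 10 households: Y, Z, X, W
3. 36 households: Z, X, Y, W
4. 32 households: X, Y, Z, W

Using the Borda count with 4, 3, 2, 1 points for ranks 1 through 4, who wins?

Z: 5·2 + 10·3 + 36·4 + 32·2 = 248
W: 5·3 + 10·1 + 36·1 + 32·1 = 93
Y: 5·4 + 10·4 + 36·2 + 32·3 = 228
X: 5·1 + 10·2 + 36·3 + 32·4 = 261
X has the highest Borda score (261).

X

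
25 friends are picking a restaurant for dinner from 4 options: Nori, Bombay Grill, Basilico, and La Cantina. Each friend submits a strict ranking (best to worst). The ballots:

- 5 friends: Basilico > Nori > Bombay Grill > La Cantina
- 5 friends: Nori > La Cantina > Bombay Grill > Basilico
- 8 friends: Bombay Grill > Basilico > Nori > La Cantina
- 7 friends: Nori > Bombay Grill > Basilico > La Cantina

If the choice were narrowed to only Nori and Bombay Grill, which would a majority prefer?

Nori

Voters preferring Nori to Bombay Grill: 17; preferring Bombay Grill to Nori: 8.
Nori wins the head-to-head.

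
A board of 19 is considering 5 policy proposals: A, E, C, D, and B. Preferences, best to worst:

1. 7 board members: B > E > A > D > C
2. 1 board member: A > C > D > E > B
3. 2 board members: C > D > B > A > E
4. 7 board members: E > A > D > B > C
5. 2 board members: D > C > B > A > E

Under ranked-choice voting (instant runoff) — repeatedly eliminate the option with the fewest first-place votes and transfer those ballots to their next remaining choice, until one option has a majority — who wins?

B

Round 1: A 1, E 7, C 2, D 2, B 7. Eliminate A.
Round 2: E 7, C 3, D 2, B 7. Eliminate D.
Round 3: E 7, C 5, B 7. Eliminate C.
Round 4: E 8, B 11. B has a majority.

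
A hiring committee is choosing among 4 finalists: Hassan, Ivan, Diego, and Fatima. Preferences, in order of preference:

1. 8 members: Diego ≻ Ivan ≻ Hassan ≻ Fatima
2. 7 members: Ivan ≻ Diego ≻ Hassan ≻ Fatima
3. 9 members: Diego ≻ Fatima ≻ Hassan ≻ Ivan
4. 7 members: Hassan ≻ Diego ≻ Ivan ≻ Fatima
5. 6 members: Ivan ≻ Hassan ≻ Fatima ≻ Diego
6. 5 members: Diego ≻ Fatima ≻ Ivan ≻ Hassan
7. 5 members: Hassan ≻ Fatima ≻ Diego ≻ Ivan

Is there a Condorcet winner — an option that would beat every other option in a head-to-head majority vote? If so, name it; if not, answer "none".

Diego

Diego vs Hassan: 29–18 for Diego.
Diego vs Ivan: 34–13 for Diego.
Diego vs Fatima: 36–11 for Diego.
Diego beats every other option head-to-head.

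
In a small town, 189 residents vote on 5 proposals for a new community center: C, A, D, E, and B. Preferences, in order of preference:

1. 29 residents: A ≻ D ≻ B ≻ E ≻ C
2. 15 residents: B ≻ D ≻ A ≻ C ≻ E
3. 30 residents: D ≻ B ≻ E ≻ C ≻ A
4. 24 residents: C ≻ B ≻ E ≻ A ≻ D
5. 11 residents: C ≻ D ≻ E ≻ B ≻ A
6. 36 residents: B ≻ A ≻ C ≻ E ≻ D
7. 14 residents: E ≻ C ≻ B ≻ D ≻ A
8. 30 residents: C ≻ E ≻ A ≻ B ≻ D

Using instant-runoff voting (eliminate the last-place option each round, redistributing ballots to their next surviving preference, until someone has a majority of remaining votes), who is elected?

C

Round 1: C 65, A 29, D 30, E 14, B 51. Eliminate E.
Round 2: C 79, A 29, D 30, B 51. Eliminate A.
Round 3: C 79, D 59, B 51. Eliminate B.
Round 4: C 115, D 74. C has a majority.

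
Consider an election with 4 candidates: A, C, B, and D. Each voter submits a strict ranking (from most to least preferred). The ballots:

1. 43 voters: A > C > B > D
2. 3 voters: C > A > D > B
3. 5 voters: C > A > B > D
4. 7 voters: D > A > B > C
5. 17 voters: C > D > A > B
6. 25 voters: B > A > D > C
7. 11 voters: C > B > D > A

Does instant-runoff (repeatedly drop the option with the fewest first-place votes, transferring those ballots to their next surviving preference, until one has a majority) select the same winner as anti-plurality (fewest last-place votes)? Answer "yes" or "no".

Instant-runoff — R1 A 43, C 36, B 25, D 7 (D out); R2 A 50, C 36, B 25 (B out); R3 A 75, C 36 (A winner). Winner: A.
Anti-plurality — last-place votes: A 11, C 32, B 20, D 48. Winner: A.
The two methods agree.

yes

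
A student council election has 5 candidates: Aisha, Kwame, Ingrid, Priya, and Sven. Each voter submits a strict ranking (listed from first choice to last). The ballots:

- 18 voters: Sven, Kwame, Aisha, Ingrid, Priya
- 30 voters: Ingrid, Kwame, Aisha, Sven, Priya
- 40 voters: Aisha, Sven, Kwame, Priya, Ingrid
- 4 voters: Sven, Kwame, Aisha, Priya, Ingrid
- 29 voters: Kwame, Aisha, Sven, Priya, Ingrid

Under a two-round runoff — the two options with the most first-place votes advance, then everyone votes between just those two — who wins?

Aisha

Round 1 first-place votes: Aisha 40, Kwame 29, Ingrid 30, Priya 0, Sven 22.
Aisha and Ingrid advance.
Runoff: Aisha is preferred to Ingrid by 91 voters; Ingrid by 30.
Aisha wins the runoff.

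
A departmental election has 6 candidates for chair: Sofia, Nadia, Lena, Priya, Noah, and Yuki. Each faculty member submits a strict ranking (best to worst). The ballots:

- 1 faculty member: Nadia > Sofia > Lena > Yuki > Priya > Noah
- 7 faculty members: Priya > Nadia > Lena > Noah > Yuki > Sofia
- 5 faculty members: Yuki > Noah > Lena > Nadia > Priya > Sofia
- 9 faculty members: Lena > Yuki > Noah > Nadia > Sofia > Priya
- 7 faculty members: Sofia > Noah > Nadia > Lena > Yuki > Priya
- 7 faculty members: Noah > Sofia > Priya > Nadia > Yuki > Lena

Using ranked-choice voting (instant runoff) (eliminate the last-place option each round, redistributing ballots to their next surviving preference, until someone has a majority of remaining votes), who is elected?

Noah

Round 1: Sofia 7, Nadia 1, Lena 9, Priya 7, Noah 7, Yuki 5. Eliminate Nadia.
Round 2: Sofia 8, Lena 9, Priya 7, Noah 7, Yuki 5. Eliminate Yuki.
Round 3: Sofia 8, Lena 9, Priya 7, Noah 12. Eliminate Priya.
Round 4: Sofia 8, Lena 16, Noah 12. Eliminate Sofia.
Round 5: Lena 17, Noah 19. Noah has a majority.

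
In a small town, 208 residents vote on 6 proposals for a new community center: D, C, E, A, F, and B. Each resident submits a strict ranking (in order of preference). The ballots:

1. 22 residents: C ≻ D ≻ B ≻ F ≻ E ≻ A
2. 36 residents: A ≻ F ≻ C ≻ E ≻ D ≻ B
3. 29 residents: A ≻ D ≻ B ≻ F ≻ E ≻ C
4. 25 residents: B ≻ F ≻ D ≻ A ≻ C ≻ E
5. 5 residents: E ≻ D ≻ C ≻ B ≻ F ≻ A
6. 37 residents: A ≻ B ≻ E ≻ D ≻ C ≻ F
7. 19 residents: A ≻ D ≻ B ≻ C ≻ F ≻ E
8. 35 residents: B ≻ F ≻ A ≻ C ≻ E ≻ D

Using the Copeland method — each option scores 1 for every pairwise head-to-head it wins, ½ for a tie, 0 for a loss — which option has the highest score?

A

D: beats C, F, and B; loses to E and A → score 3.
C: beats E; loses to D, A, F, and B → score 1.
E: beats D; loses to C, A, F, and B → score 1.
A: beats D, C, E, F, and B → score 5.
F: beats C and E; loses to D, A, and B → score 2.
B: beats C, E, and F; loses to D and A → score 3.
A has the best pairwise record.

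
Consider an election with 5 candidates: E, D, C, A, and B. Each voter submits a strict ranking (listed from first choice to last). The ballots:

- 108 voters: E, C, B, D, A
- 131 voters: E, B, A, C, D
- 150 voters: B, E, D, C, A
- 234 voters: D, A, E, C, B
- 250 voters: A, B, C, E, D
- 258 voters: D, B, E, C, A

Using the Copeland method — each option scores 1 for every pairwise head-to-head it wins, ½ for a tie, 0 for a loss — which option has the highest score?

E: beats D, C, and A; loses to B → score 3.
D: beats C and A; loses to E and B → score 2.
C: loses to E, D, A, and B → score 0.
A: beats C; loses to E, D, and B → score 1.
B: beats E, D, C, and A → score 4.
B has the best pairwise record.

B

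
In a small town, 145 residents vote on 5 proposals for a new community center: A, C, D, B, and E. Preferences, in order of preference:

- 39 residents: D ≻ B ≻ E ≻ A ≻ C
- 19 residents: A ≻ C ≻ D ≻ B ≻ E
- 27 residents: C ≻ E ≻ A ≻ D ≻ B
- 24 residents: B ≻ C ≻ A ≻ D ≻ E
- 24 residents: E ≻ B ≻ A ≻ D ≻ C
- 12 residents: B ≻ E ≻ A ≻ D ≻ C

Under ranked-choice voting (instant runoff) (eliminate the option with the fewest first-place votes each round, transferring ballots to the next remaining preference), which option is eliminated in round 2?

E

Round 1: A 19, C 27, D 39, B 36, E 24. Eliminate A.
Round 2: C 46, D 39, B 36, E 24. Eliminate E.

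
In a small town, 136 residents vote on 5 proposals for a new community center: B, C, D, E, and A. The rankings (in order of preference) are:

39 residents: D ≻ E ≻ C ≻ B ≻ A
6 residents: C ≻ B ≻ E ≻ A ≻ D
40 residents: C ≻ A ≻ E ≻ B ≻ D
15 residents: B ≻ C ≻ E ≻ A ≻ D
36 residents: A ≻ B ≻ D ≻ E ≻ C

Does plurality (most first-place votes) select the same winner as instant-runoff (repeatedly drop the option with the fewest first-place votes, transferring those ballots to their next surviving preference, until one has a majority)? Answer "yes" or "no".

no

Plurality — first-place votes: B 15, C 46, D 39, E 0, A 36. Winner: C.
Instant-runoff — R1 B 15, C 46, D 39, E 0, A 36 (E out); R2 B 15, C 46, D 39, A 36 (B out); R3 C 61, D 39, A 36 (A out); R4 C 61, D 75 (D winner). Winner: D.
The two methods disagree.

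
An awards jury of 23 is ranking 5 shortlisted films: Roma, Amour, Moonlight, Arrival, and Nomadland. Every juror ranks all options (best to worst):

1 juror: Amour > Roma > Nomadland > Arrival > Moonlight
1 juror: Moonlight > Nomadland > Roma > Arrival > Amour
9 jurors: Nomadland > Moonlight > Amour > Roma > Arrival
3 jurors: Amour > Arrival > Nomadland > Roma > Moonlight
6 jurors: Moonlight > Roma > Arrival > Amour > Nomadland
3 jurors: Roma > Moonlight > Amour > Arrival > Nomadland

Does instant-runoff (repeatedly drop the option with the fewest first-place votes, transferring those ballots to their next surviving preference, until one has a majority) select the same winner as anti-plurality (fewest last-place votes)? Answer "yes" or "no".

Instant-runoff — R1 Roma 3, Amour 4, Moonlight 7, Arrival 0, Nomadland 9 (Arrival out); R2 Roma 3, Amour 4, Moonlight 7, Nomadland 9 (Roma out); R3 Amour 4, Moonlight 10, Nomadland 9 (Amour out); R4 Moonlight 10, Nomadland 13 (Nomadland winner). Winner: Nomadland.
Anti-plurality — last-place votes: Roma 0, Amour 1, Moonlight 4, Arrival 9, Nomadland 9. Winner: Roma.
The two methods disagree.

no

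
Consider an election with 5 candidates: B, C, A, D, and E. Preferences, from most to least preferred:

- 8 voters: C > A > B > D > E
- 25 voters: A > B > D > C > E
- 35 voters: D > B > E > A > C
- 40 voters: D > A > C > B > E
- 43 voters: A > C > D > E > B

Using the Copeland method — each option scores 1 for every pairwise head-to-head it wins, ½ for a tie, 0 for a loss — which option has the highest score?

B: beats E; loses to C, A, and D → score 1.
C: beats B and E; loses to A and D → score 2.
A: beats B, C, D, and E → score 4.
D: beats B, C, and E; loses to A → score 3.
E: loses to B, C, A, and D → score 0.
A has the best pairwise record.

A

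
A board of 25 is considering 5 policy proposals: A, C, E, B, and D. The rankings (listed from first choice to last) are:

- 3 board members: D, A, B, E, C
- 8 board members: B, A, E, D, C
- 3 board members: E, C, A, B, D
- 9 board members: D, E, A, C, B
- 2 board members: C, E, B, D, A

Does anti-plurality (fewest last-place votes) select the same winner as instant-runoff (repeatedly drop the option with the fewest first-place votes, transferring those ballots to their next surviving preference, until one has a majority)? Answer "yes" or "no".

Anti-plurality — last-place votes: A 2, C 11, E 0, B 9, D 3. Winner: E.
Instant-runoff — R1 A 0, C 2, E 3, B 8, D 12 (A out); R2 C 2, E 3, B 8, D 12 (C out); R3 E 5, B 8, D 12 (E out); R4 B 13, D 12 (B winner). Winner: B.
The two methods disagree.

no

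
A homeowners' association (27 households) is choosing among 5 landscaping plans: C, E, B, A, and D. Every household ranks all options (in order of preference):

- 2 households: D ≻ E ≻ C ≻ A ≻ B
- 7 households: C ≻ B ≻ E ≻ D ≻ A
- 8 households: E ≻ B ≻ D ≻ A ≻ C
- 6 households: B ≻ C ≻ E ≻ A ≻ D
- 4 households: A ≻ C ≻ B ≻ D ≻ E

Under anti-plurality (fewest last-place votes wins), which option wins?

Last-place votes: C 8, E 4, B 2, A 7, D 6.
B is ranked last by the fewest voters, so B wins.

B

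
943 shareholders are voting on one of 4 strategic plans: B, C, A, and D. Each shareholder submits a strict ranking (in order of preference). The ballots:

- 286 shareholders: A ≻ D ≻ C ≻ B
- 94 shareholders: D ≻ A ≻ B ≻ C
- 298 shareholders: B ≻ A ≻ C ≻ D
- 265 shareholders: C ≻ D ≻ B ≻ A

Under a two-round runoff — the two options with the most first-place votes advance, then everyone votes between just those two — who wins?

Round 1 first-place votes: B 298, C 265, A 286, D 94.
B and A advance.
Runoff: B is preferred to A by 563 voters; A by 380.
B wins the runoff.

B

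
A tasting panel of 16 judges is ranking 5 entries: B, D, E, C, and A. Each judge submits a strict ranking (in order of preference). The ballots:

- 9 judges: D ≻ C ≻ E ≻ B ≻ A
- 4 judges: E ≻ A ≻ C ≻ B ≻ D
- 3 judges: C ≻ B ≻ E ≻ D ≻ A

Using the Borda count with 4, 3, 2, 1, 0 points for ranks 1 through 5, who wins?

C

B: 9·1 + 4·1 + 3·3 = 22
D: 9·4 + 4·0 + 3·1 = 39
E: 9·2 + 4·4 + 3·2 = 40
C: 9·3 + 4·2 + 3·4 = 47
A: 9·0 + 4·3 + 3·0 = 12
C has the highest Borda score (47).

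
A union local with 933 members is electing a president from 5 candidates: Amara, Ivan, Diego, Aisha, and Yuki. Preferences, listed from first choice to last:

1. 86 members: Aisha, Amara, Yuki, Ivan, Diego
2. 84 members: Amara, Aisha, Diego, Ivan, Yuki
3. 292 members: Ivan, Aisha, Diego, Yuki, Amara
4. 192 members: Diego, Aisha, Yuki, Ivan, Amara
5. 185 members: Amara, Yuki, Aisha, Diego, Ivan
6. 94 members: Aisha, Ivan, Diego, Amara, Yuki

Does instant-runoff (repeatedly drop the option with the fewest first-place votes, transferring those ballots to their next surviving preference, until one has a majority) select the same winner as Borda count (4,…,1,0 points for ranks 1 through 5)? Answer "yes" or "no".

no

Instant-runoff — R1 Amara 269, Ivan 292, Diego 192, Aisha 180, Yuki 0 (Yuki out); R2 Amara 269, Ivan 292, Diego 192, Aisha 180 (Aisha out); R3 Amara 355, Ivan 386, Diego 192 (Diego out); R4 Amara 355, Ivan 578 (Ivan winner). Winner: Ivan.
Borda — scores: Amara 1428, Ivan 1812, Diego 1893, Aisha 2794, Yuki 1403. Winner: Aisha.
The two methods disagree.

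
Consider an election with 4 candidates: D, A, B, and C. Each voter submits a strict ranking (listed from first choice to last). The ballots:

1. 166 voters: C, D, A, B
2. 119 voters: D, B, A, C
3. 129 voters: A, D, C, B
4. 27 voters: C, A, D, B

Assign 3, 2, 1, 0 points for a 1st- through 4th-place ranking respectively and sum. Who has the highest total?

D

D: 166·2 + 119·3 + 129·2 + 27·1 = 974
A: 166·1 + 119·1 + 129·3 + 27·2 = 726
B: 166·0 + 119·2 + 129·0 + 27·0 = 238
C: 166·3 + 119·0 + 129·1 + 27·3 = 708
D has the highest Borda score (974).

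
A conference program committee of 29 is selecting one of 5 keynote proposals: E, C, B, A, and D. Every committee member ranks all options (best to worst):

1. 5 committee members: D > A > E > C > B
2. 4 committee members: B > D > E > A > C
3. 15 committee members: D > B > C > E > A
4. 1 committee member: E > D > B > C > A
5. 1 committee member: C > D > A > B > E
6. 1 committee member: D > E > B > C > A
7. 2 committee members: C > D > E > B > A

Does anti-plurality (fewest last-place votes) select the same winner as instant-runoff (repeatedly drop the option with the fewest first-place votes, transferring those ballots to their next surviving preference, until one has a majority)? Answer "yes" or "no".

Anti-plurality — last-place votes: E 1, C 4, B 5, A 19, D 0. Winner: D.
Instant-runoff — R1 E 1, C 3, B 4, A 0, D 21 (D winner). Winner: D.
The two methods agree.

yes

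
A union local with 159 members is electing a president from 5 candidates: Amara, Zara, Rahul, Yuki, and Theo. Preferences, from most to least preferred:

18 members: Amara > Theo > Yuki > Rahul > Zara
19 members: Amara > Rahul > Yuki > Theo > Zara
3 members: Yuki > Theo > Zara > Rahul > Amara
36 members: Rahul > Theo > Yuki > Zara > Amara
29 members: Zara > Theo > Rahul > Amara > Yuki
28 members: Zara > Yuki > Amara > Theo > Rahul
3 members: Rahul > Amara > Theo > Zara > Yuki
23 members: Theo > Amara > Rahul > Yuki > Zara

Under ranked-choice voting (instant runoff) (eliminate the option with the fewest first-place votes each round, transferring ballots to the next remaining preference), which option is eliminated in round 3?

Round 1: Amara 37, Zara 57, Rahul 39, Yuki 3, Theo 23. Eliminate Yuki.
Round 2: Amara 37, Zara 57, Rahul 39, Theo 26. Eliminate Theo.
Round 3: Amara 60, Zara 60, Rahul 39. Eliminate Rahul.

Rahul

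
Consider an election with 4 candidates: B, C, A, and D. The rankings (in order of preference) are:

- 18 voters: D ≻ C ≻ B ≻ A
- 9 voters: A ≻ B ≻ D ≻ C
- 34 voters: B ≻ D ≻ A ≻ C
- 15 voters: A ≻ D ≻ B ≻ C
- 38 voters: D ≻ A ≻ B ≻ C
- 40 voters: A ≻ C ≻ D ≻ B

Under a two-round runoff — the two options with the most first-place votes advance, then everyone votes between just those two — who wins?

D

Round 1 first-place votes: B 34, C 0, A 64, D 56.
A and D advance.
Runoff: A is preferred to D by 64 voters; D by 90.
D wins the runoff.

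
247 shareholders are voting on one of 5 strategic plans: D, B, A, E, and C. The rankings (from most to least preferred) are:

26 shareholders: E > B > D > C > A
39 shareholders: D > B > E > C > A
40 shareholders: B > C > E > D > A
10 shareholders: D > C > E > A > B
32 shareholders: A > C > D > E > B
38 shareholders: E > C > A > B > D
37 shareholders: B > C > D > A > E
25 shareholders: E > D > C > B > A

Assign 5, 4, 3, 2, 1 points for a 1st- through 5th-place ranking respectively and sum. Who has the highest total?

C

D: 26·3 + 39·5 + 40·2 + 10·5 + 32·3 + 38·1 + 37·3 + 25·4 = 748
B: 26·4 + 39·4 + 40·5 + 10·1 + 32·1 + 38·2 + 37·5 + 25·2 = 813
A: 26·1 + 39·1 + 40·1 + 10·2 + 32·5 + 38·3 + 37·2 + 25·1 = 498
E: 26·5 + 39·3 + 40·3 + 10·3 + 32·2 + 38·5 + 37·1 + 25·5 = 813
C: 26·2 + 39·2 + 40·4 + 10·4 + 32·4 + 38·4 + 37·4 + 25·3 = 833
C has the highest Borda score (833).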